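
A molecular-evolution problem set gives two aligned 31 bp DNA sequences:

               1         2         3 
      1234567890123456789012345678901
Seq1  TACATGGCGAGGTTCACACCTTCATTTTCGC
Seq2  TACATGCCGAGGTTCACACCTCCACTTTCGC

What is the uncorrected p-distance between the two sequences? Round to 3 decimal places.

0.097

Differing sites — 7:G/C; 22:T/C; 25:T/C.
There are 3 differences over 31 sites, so p = 3/31 = 0.097.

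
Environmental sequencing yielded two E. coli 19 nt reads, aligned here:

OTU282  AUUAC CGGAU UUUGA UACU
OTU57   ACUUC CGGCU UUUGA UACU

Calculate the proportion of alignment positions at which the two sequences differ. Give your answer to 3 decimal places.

The sequences differ at positions 2 (U/C), 4 (A/U), 9 (A/C).
There are 3 differences over 19 sites, so p = 3/19 = 0.158.

0.158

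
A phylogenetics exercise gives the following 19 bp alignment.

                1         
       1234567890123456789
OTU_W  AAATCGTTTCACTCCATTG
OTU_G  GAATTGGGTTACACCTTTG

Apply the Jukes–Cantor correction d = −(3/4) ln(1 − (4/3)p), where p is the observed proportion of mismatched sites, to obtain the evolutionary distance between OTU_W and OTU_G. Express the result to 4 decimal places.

0.5068

The sequences differ at positions 1 (A/G), 5 (C/T), 7 (T/G), 8 (T/G), 10 (C/T), 13 (T/A), 16 (A/T).
p = 7/19 = 0.368421.
d = −0.75 · ln(1 − (4/3)·0.368421) = −0.75 · ln(0.508772) = −0.75 · (-0.675755) = 0.5068.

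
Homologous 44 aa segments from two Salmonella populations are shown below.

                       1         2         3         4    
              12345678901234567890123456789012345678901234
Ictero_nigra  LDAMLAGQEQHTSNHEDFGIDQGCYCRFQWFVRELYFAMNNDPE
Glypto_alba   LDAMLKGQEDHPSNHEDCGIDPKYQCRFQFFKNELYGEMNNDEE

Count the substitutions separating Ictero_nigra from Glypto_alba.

The sequences differ at positions 6 (A/K), 10 (Q/D), 12 (T/P), 18 (F/C), 22 (Q/P), 23 (G/K), 24 (C/Y), 25 (Y/Q), 30 (W/F), 32 (V/K), 33 (R/N), 37 (F/G), 38 (A/E), 43 (P/E).
That gives 14 mismatches out of 44 aligned sites, so the Hamming distance is 14.

14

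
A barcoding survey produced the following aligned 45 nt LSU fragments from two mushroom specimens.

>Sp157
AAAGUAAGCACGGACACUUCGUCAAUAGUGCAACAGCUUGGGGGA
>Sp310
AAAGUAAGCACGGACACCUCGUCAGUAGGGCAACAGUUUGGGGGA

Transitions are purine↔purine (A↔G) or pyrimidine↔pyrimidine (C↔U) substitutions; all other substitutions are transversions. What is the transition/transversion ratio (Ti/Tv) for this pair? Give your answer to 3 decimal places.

3.000

Mismatches occur at site 18 (U↔C, transition), site 25 (A↔G, transition), site 29 (U↔G, transversion), site 37 (C↔U, transition).
Of the 4 differences, 3 transitions and 1 transversion, so Ti/Tv = 3/1 = 3.000.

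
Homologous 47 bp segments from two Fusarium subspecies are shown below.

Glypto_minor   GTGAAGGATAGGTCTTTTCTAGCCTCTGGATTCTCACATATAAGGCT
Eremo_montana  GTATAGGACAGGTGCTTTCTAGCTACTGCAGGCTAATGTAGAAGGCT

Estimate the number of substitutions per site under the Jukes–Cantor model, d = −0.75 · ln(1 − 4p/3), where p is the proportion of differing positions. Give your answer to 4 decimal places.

0.3796

The sequences differ at positions 3 (G/A), 4 (A/T), 9 (T/C), 14 (C/G), 15 (T/C), 24 (C/T), 25 (T/A), 29 (G/C), 31 (T/G), 32 (T/G), 35 (C/A), 37 (C/T), 38 (A/G), 41 (T/G).
p = 14/47 = 0.297872.
d = −0.75 · ln(1 − (4/3)·0.297872) = −0.75 · ln(0.602837) = −0.75 · (-0.506108) = 0.3796.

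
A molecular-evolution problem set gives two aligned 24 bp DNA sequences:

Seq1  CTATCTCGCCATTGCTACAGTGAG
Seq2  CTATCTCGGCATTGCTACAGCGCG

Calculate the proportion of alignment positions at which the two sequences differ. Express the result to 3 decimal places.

Mismatches occur at site 9 (C↔G), site 21 (T↔C), site 23 (A↔C).
There are 3 differences over 24 sites, so p = 3/24 = 0.125.

0.125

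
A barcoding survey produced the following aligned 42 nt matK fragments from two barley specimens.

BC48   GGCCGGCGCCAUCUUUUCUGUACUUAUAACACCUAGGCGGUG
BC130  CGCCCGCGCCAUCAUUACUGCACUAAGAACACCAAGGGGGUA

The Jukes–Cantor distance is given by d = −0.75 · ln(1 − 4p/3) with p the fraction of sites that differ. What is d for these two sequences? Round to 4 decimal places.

0.2865

The sequences differ at positions 1 (G/C), 5 (G/C), 14 (U/A), 17 (U/A), 21 (U/C), 25 (U/A), 27 (U/G), 34 (U/A), 38 (C/G), 42 (G/A).
p = 10/42 = 0.238095.
d = −0.75 · ln(1 − (4/3)·0.238095) = −0.75 · ln(0.682540) = −0.75 · (-0.381934) = 0.2865.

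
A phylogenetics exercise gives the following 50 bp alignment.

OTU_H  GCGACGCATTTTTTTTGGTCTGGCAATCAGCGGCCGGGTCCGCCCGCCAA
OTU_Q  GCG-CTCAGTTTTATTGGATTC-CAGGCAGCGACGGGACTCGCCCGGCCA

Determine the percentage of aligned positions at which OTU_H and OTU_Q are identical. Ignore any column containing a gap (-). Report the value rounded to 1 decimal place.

Excluding the 2 gap columns leaves 48 comparable sites.
Mismatches occur at site 6 (G↔T), site 9 (T↔G), site 14 (T↔A), site 19 (T↔A), site 20 (C↔T), site 22 (G↔C), site 26 (A↔G), site 27 (T↔G), site 33 (G↔A), site 35 (C↔G), site 38 (G↔A), site 39 (T↔C), site 40 (C↔T), site 47 (C↔G), site 49 (A↔C).
33 of the 48 comparable sites match, so the percent identity is 33/48 × 100 = 68.8%.

68.8%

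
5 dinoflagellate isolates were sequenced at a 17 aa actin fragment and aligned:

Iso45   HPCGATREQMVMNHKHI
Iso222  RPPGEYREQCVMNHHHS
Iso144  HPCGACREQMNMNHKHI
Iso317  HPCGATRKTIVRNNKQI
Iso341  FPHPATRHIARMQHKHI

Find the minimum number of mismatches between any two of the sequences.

2

Pairwise Hamming distances:
  Iso45 vs Iso222: 7
  Iso45 vs Iso144: 2
  Iso45 vs Iso317: 6
  Iso45 vs Iso341: 8
  Iso222 vs Iso144: 8
  Iso222 vs Iso317: 12
  Iso222 vs Iso341: 12
  Iso144 vs Iso317: 8
  Iso144 vs Iso341: 9
  Iso317 vs Iso341: 11
The smallest is 2, between Iso45 and Iso144.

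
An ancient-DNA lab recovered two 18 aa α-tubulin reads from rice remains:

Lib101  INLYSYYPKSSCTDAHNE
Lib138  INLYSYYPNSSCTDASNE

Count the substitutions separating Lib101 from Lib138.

Differing sites — 9:K/N; 16:H/S.
That gives 2 mismatches out of 18 aligned sites, so the Hamming distance is 2.

2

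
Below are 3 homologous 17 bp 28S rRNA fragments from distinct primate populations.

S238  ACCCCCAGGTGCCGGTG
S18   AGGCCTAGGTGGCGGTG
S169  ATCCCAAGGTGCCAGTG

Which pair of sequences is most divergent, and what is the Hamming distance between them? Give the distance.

Pairwise Hamming distances:
  S238 vs S18: 4
  S238 vs S169: 3
  S18 vs S169: 5
The largest is 5, between S18 and S169.

5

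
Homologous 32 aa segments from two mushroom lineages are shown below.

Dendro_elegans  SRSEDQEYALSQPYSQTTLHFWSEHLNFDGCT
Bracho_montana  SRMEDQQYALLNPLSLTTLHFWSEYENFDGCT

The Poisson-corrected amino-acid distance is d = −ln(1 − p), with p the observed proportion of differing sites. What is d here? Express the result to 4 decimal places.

0.2877

Differing sites — 3:S/M; 7:E/Q; 11:S/L; 12:Q/N; 14:Y/L; 16:Q/L; 25:H/Y; 26:L/E.
p = 8/32 = 0.250000.
d = −ln(1 − 0.250000) = −ln(0.750000) = 0.2877.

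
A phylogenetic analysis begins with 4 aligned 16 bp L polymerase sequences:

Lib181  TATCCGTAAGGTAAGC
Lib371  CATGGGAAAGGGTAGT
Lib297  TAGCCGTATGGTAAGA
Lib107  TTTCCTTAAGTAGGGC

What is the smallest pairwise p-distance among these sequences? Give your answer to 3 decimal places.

0.188

Pairwise Hamming distances:
  Lib181 vs Lib371: 7
  Lib181 vs Lib297: 3
  Lib181 vs Lib107: 6
  Lib371 vs Lib297: 9
  Lib371 vs Lib107: 11
  Lib297 vs Lib107: 9
The smallest is 3 mismatches, between Lib181 and Lib297; p = 3/16 = 0.188.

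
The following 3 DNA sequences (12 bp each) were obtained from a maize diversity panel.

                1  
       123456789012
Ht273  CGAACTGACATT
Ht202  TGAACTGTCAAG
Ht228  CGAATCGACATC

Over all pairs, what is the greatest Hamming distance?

Pairwise Hamming distances:
  Ht273 vs Ht202: 4
  Ht273 vs Ht228: 3
  Ht202 vs Ht228: 6
The largest is 6, between Ht202 and Ht228.

6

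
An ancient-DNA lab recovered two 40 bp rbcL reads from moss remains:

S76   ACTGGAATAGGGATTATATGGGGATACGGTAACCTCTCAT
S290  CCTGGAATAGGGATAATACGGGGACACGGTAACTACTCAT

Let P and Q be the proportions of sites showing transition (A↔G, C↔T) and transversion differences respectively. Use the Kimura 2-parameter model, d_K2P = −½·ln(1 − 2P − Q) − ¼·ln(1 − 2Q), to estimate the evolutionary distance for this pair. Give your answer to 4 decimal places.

Differing sites — 1:A/C (Tv); 15:T/A (Tv); 19:T/C (Ti); 25:T/C (Ti); 34:C/T (Ti); 35:T/A (Tv).
Of the 6 differences, 3 transitions and 3 transversions over 40 sites: P = 3/40 = 0.075000, Q = 3/40 = 0.075000.
d = −0.5·ln(0.775000) − 0.25·ln(0.850000) = −0.5·(-0.254892) − 0.25·(-0.162519) = 0.1681.

0.1681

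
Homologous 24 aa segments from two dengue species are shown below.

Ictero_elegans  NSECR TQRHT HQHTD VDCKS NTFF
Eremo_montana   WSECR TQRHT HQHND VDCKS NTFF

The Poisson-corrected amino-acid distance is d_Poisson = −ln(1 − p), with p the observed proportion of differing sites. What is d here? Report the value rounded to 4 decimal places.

The sequences differ at positions 1 (N/W), 14 (T/N).
p = 2/24 = 0.083333.
d = −ln(1 − 0.083333) = −ln(0.916667) = 0.0870.

0.0870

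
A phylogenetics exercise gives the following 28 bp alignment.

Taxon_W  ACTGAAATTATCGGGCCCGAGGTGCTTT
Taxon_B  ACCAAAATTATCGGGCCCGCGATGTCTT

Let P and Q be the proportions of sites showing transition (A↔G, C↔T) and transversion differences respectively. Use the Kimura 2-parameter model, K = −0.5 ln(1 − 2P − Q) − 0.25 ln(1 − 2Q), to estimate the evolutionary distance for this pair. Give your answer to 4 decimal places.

0.2680

The sequences differ at positions 3 (T/C, transition), 4 (G/A, transition), 20 (A/C, transversion), 22 (G/A, transition), 25 (C/T, transition), 26 (T/C, transition).
Of the 6 differences, 5 transitions and 1 transversion over 28 sites: P = 5/28 = 0.178571, Q = 1/28 = 0.035714.
d = −0.5·ln(0.607144) − 0.25·ln(0.928572) = −0.5·(-0.498989) − 0.25·(-0.074107) = 0.2680.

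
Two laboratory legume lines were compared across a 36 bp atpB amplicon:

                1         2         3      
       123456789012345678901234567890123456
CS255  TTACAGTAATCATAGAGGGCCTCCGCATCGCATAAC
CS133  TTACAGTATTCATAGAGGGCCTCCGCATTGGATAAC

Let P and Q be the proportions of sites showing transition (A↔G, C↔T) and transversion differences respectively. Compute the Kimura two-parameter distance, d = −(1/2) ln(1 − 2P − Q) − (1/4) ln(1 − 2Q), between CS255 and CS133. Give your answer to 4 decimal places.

0.0883

The sequences differ at positions 9 (A/T, transversion), 29 (C/T, transition), 31 (C/G, transversion).
Of the 3 differences, 1 transition and 2 transversions over 36 sites: P = 1/36 = 0.027778, Q = 2/36 = 0.055556.
d = −0.5·ln(0.888888) − 0.25·ln(0.888888) = −0.5·(-0.117784) − 0.25·(-0.117784) = 0.0883.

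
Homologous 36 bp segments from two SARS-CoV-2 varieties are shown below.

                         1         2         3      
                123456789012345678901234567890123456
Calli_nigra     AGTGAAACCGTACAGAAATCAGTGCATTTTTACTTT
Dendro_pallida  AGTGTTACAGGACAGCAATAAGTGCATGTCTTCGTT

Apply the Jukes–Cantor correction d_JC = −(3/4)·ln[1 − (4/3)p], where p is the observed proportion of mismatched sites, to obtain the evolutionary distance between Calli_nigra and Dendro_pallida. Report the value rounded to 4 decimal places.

The sequences differ at positions 5 (A/T), 6 (A/T), 9 (C/A), 11 (T/G), 16 (A/C), 20 (C/A), 28 (T/G), 30 (T/C), 32 (A/T), 34 (T/G).
p = 10/36 = 0.277778.
d = −0.75 · ln(1 − (4/3)·0.277778) = −0.75 · ln(0.629629) = −0.75 · (-0.462625) = 0.3470.

0.3470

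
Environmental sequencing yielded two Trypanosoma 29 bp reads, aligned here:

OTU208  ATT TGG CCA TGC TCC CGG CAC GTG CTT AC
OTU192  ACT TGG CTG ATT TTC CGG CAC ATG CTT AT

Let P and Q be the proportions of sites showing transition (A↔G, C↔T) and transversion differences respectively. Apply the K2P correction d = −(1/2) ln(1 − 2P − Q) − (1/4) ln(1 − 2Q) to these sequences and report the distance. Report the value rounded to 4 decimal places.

The sequences differ at positions 2 (T/C, transition), 8 (C/T, transition), 9 (A/G, transition), 10 (T/A, transversion), 11 (G/T, transversion), 12 (C/T, transition), 14 (C/T, transition), 22 (G/A, transition), 29 (C/T, transition).
Of the 9 differences, 7 transitions and 2 transversions over 29 sites: P = 7/29 = 0.241379, Q = 2/29 = 0.068966.
d = −0.5·ln(0.448276) − 0.25·ln(0.862068) = −0.5·(-0.802346) − 0.25·(-0.148421) = 0.4383.

0.4383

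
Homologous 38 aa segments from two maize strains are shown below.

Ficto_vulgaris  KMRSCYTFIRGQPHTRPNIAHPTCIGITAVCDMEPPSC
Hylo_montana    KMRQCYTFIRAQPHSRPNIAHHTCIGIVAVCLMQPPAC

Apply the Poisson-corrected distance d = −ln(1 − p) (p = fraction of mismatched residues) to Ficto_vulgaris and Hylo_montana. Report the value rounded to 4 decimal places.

The sequences differ at positions 4 (S/Q), 11 (G/A), 15 (T/S), 22 (P/H), 28 (T/V), 32 (D/L), 34 (E/Q), 37 (S/A).
p = 8/38 = 0.210526.
d = −ln(1 − 0.210526) = −ln(0.789474) = 0.2364.

0.2364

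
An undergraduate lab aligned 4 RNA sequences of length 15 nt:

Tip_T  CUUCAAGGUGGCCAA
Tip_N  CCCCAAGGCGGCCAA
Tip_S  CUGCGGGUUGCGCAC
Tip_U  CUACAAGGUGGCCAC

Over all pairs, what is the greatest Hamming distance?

Pairwise Hamming distances:
  Tip_T vs Tip_N: 3
  Tip_T vs Tip_S: 7
  Tip_T vs Tip_U: 2
  Tip_N vs Tip_S: 9
  Tip_N vs Tip_U: 4
  Tip_S vs Tip_U: 6
The largest is 9, between Tip_N and Tip_S.

9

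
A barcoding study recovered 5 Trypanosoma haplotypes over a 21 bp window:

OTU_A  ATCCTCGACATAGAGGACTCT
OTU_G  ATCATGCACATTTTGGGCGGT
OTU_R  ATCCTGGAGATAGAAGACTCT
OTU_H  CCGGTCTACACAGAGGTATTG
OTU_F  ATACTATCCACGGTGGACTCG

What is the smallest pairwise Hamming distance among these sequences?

3

Pairwise Hamming distances:
  OTU_A vs OTU_G: 9
  OTU_A vs OTU_R: 3
  OTU_A vs OTU_H: 10
  OTU_A vs OTU_F: 8
  OTU_G vs OTU_R: 10
  OTU_G vs OTU_H: 15
  OTU_G vs OTU_F: 12
  OTU_R vs OTU_H: 13
  OTU_R vs OTU_F: 10
  OTU_H vs OTU_F: 11
The smallest is 3, between OTU_A and OTU_R.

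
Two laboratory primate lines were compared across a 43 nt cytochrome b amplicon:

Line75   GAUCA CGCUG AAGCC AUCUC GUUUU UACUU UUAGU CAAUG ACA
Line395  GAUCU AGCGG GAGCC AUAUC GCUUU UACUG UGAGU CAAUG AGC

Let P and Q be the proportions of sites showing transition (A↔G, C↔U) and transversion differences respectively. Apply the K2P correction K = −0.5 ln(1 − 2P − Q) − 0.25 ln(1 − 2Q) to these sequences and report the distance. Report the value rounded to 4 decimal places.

0.2799

Mismatches occur at site 5 (A↔U, transversion), site 6 (C↔A, transversion), site 9 (U↔G, transversion), site 11 (A↔G, transition), site 18 (C↔A, transversion), site 22 (U↔C, transition), site 30 (U↔G, transversion), site 32 (U↔G, transversion), site 42 (C↔G, transversion), site 43 (A↔C, transversion).
Of the 10 differences, 2 transitions and 8 transversions over 43 sites: P = 2/43 = 0.046512, Q = 8/43 = 0.186047.
d = −0.5·ln(0.720929) − 0.25·ln(0.627906) = −0.5·(-0.327215) − 0.25·(-0.465365) = 0.2799.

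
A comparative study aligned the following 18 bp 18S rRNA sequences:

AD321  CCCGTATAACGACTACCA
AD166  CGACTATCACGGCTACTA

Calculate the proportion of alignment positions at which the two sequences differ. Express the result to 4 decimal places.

The sequences differ at positions 2 (C/G), 3 (C/A), 4 (G/C), 8 (A/C), 12 (A/G), 17 (C/T).
There are 6 differences over 18 sites, so p = 6/18 = 0.3333.

0.3333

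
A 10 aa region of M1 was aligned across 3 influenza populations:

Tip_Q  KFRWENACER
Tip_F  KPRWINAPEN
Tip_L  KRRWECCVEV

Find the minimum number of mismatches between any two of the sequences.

4

Pairwise Hamming distances:
  Tip_Q vs Tip_F: 4
  Tip_Q vs Tip_L: 5
  Tip_F vs Tip_L: 6
The smallest is 4, between Tip_Q and Tip_F.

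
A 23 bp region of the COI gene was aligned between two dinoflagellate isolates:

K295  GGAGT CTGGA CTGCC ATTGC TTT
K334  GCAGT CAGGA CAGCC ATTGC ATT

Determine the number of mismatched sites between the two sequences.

Differing sites — 2:G/C; 7:T/A; 12:T/A; 21:T/A.
That gives 4 mismatches out of 23 aligned sites, so the Hamming distance is 4.

4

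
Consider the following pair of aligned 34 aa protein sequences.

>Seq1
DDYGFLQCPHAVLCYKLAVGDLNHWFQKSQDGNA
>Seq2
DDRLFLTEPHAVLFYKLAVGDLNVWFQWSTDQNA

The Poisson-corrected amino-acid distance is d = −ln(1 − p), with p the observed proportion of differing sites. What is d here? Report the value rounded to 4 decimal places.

0.3075

Differing sites — 3:Y/R; 4:G/L; 7:Q/T; 8:C/E; 14:C/F; 24:H/V; 28:K/W; 30:Q/T; 32:G/Q.
p = 9/34 = 0.264706.
d = −ln(1 − 0.264706) = −ln(0.735294) = 0.3075.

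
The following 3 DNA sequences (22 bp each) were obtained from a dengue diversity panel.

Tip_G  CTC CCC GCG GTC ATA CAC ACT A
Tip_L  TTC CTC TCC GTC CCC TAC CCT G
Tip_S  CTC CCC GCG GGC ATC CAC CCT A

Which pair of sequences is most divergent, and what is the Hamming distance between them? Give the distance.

Pairwise Hamming distances:
  Tip_G vs Tip_L: 10
  Tip_G vs Tip_S: 3
  Tip_L vs Tip_S: 9
The largest is 10, between Tip_G and Tip_L.

10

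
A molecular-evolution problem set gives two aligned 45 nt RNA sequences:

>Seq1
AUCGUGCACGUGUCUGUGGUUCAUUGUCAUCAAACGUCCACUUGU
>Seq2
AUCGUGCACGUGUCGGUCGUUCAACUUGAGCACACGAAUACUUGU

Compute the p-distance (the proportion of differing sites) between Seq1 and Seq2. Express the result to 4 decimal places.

Mismatches occur at site 15 (U/G), site 18 (G/C), site 24 (U/A), site 25 (U/C), site 26 (G/U), site 28 (C/G), site 30 (U/G), site 33 (A/C), site 37 (U/A), site 38 (C/A), site 39 (C/U).
There are 11 differences over 45 sites, so p = 11/45 = 0.2444.

0.2444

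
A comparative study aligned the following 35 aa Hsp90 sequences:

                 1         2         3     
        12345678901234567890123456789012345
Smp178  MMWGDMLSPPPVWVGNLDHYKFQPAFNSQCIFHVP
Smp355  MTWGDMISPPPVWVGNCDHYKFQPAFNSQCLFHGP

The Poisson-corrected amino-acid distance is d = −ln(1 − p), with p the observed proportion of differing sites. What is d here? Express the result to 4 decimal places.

0.1542

Differing sites — 2:M/T; 7:L/I; 17:L/C; 31:I/L; 34:V/G.
p = 5/35 = 0.142857.
d = −ln(1 − 0.142857) = −ln(0.857143) = 0.1542.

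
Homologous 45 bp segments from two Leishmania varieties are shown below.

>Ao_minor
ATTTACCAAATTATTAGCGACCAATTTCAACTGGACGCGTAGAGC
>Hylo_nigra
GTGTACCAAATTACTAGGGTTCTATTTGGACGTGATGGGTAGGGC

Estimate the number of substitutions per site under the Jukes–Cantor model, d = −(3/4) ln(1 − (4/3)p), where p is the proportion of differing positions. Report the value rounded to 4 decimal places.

0.4019

Differing sites — 1:A/G; 3:T/G; 14:T/C; 18:C/G; 20:A/T; 21:C/T; 23:A/T; 28:C/G; 29:A/G; 32:T/G; 33:G/T; 36:C/T; 38:C/G; 43:A/G.
p = 14/45 = 0.311111.
d = −0.75 · ln(1 − (4/3)·0.311111) = −0.75 · ln(0.585185) = −0.75 · (-0.535827) = 0.4019.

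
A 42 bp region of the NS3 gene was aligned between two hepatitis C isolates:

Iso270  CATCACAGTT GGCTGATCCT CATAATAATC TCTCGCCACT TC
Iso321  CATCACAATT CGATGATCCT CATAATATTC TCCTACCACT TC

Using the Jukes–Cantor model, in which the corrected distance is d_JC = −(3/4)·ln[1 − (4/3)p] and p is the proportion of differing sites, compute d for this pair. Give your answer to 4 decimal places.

0.1885

Mismatches occur at site 8 (G→A), site 11 (G→C), site 13 (C→A), site 28 (A→T), site 33 (T→C), site 34 (C→T), site 35 (G→A).
p = 7/42 = 0.166667.
d = −0.75 · ln(1 − (4/3)·0.166667) = −0.75 · ln(0.777777) = −0.75 · (-0.251315) = 0.1885.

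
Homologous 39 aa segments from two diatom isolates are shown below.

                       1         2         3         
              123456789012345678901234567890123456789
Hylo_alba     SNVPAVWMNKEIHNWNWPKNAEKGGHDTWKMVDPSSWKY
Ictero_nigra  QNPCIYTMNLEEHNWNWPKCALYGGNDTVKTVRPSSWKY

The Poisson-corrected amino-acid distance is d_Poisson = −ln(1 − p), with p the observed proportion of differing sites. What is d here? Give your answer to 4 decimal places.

0.4855

The sequences differ at positions 1 (S/Q), 3 (V/P), 4 (P/C), 5 (A/I), 6 (V/Y), 7 (W/T), 10 (K/L), 12 (I/E), 20 (N/C), 22 (E/L), 23 (K/Y), 26 (H/N), 29 (W/V), 31 (M/T), 33 (D/R).
p = 15/39 = 0.384615.
d = −ln(1 − 0.384615) = −ln(0.615385) = 0.4855.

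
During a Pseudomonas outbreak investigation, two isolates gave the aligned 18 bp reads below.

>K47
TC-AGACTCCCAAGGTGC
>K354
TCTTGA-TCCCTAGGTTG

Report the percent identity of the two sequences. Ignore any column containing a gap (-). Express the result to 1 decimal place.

75.0%

Excluding the 2 gap columns leaves 16 comparable sites.
The sequences differ at positions 4 (A/T), 12 (A/T), 17 (G/T), 18 (C/G).
12 of the 16 comparable sites match, so the percent identity is 12/16 × 100 = 75.0%.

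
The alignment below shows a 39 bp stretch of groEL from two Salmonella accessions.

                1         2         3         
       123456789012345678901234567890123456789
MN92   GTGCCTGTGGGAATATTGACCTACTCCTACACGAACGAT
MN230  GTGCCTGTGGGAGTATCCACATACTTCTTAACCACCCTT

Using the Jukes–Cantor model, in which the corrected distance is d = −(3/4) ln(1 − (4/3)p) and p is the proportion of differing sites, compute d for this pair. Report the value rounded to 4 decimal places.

The sequences differ at positions 13 (A/G), 17 (T/C), 18 (G/C), 21 (C/A), 26 (C/T), 29 (A/T), 30 (C/A), 33 (G/C), 35 (A/C), 37 (G/C), 38 (A/T).
p = 11/39 = 0.282051.
d = −0.75 · ln(1 − (4/3)·0.282051) = −0.75 · ln(0.623932) = −0.75 · (-0.471714) = 0.3538.

0.3538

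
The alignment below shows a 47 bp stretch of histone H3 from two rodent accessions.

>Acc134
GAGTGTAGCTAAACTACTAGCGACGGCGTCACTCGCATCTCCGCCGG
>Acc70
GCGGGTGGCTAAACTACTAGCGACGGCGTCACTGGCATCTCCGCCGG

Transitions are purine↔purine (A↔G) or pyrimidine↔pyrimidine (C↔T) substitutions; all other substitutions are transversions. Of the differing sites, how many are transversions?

Differing sites — 2:A/C (Tv); 4:T/G (Tv); 7:A/G (Ti); 34:C/G (Tv).
Of the 4 differences, 1 transition and 3 transversions, so the answer is 3.

3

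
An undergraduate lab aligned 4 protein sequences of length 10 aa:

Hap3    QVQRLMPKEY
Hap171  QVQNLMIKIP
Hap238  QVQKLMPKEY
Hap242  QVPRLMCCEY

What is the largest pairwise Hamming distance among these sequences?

Pairwise Hamming distances:
  Hap3 vs Hap171: 4
  Hap3 vs Hap238: 1
  Hap3 vs Hap242: 3
  Hap171 vs Hap238: 4
  Hap171 vs Hap242: 6
  Hap238 vs Hap242: 4
The largest is 6, between Hap171 and Hap242.

6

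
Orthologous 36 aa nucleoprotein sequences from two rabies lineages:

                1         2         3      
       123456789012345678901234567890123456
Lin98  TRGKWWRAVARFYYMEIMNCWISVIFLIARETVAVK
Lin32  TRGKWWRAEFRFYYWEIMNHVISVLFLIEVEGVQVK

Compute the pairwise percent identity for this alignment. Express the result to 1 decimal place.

Differing sites — 9:V/E; 10:A/F; 15:M/W; 20:C/H; 21:W/V; 25:I/L; 29:A/E; 30:R/V; 32:T/G; 34:A/Q.
26 of the 36 sites match, so the percent identity is 26/36 × 100 = 72.2%.

72.2%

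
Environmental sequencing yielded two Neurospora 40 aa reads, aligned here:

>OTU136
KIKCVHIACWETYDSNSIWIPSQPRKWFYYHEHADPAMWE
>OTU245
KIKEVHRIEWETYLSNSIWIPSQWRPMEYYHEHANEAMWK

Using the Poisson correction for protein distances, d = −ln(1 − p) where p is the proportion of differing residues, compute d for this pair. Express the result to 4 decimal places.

0.3567

Differing sites — 4:C/E; 7:I/R; 8:A/I; 9:C/E; 14:D/L; 24:P/W; 26:K/P; 27:W/M; 28:F/E; 35:D/N; 36:P/E; 40:E/K.
p = 12/40 = 0.300000.
d = −ln(1 − 0.300000) = −ln(0.700000) = 0.3567.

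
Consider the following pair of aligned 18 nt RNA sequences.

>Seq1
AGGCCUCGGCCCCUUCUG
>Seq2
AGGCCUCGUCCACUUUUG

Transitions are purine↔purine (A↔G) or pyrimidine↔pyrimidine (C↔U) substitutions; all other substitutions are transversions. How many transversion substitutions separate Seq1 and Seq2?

2

Mismatches occur at site 9 (G/U, transversion), site 12 (C/A, transversion), site 16 (C/U, transition).
Of the 3 differences, 1 transition and 2 transversions, so the answer is 2.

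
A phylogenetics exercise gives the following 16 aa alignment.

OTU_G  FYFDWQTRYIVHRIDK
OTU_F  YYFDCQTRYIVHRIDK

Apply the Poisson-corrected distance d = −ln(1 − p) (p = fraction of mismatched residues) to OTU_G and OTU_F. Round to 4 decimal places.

0.1335

The sequences differ at positions 1 (F/Y), 5 (W/C).
p = 2/16 = 0.125000.
d = −ln(1 − 0.125000) = −ln(0.875000) = 0.1335.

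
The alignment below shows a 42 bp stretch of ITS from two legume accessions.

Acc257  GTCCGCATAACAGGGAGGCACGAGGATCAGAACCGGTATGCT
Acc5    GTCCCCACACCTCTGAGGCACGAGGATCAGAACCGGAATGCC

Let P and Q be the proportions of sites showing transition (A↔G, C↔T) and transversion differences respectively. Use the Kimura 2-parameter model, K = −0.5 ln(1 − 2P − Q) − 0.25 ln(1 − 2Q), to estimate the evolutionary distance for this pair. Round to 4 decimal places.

0.2201

The sequences differ at positions 5 (G/C, transversion), 8 (T/C, transition), 10 (A/C, transversion), 12 (A/T, transversion), 13 (G/C, transversion), 14 (G/T, transversion), 37 (T/A, transversion), 42 (T/C, transition).
Of the 8 differences, 2 transitions and 6 transversions over 42 sites: P = 2/42 = 0.047619, Q = 6/42 = 0.142857.
d = −0.5·ln(0.761905) − 0.25·ln(0.714286) = −0.5·(-0.271933) − 0.25·(-0.336472) = 0.2201.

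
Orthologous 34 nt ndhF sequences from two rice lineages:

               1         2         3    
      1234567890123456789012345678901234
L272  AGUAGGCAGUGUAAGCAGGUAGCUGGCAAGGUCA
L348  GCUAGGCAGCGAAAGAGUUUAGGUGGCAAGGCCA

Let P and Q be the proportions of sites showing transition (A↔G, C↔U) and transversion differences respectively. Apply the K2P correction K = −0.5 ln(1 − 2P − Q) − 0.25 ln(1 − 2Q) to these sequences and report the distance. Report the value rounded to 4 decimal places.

Differing sites — 1:A/G (Ti); 2:G/C (Tv); 10:U/C (Ti); 12:U/A (Tv); 16:C/A (Tv); 17:A/G (Ti); 18:G/U (Tv); 19:G/U (Tv); 23:C/G (Tv); 32:U/C (Ti).
Of the 10 differences, 4 transitions and 6 transversions over 34 sites: P = 4/34 = 0.117647, Q = 6/34 = 0.176471.
d = −0.5·ln(0.588235) − 0.25·ln(0.647058) = −0.5·(-0.530629) − 0.25·(-0.435319) = 0.3741.

0.3741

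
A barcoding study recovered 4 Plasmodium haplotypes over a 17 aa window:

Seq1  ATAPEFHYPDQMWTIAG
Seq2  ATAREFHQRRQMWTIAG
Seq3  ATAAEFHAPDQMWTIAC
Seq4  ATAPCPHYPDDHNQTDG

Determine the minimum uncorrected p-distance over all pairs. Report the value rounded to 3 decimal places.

0.176

Pairwise Hamming distances:
  Seq1 vs Seq2: 4
  Seq1 vs Seq3: 3
  Seq1 vs Seq4: 8
  Seq2 vs Seq3: 5
  Seq2 vs Seq4: 12
  Seq3 vs Seq4: 11
The smallest is 3 mismatches, between Seq1 and Seq3; p = 3/17 = 0.176.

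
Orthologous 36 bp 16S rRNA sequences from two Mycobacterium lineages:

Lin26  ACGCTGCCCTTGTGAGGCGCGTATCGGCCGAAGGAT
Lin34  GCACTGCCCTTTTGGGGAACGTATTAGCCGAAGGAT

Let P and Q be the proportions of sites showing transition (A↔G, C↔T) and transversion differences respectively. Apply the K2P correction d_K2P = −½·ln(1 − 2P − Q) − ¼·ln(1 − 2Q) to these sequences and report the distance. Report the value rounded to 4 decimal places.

Mismatches occur at site 1 (A/G, transition), site 3 (G/A, transition), site 12 (G/T, transversion), site 15 (A/G, transition), site 18 (C/A, transversion), site 19 (G/A, transition), site 25 (C/T, transition), site 26 (G/A, transition).
Of the 8 differences, 6 transitions and 2 transversions over 36 sites: P = 6/36 = 0.166667, Q = 2/36 = 0.055556.
d = −0.5·ln(0.611110) − 0.25·ln(0.888888) = −0.5·(-0.492478) − 0.25·(-0.117784) = 0.2757.

0.2757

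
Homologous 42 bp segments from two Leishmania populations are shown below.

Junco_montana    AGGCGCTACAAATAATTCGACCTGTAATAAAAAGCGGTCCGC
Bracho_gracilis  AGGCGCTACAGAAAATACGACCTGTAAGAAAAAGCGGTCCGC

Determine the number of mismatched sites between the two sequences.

Mismatches occur at site 11 (A↔G), site 13 (T↔A), site 17 (T↔A), site 28 (T↔G).
That gives 4 mismatches out of 42 aligned sites, so the Hamming distance is 4.

4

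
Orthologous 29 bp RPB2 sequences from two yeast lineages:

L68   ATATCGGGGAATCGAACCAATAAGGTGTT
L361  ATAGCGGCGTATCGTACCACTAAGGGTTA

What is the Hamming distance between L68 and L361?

8

Differing sites — 4:T/G; 8:G/C; 10:A/T; 15:A/T; 20:A/C; 26:T/G; 27:G/T; 29:T/A.
That gives 8 mismatches out of 29 aligned sites, so the Hamming distance is 8.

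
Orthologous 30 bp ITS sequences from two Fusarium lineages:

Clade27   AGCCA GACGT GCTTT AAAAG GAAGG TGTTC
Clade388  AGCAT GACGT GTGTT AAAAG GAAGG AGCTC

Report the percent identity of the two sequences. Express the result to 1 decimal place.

80.0%

Differing sites — 4:C/A; 5:A/T; 12:C/T; 13:T/G; 26:T/A; 28:T/C.
24 of the 30 sites match, so the percent identity is 24/30 × 100 = 80.0%.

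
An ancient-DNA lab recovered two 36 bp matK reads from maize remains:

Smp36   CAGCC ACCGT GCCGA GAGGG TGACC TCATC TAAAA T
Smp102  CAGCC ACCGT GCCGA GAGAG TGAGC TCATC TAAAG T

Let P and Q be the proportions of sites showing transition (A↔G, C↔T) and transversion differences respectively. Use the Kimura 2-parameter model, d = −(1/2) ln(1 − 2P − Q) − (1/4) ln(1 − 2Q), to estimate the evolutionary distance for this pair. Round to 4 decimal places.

Mismatches occur at site 19 (G/A, transition), site 24 (C/G, transversion), site 35 (A/G, transition).
Of the 3 differences, 2 transitions and 1 transversion over 36 sites: P = 2/36 = 0.055556, Q = 1/36 = 0.027778.
d = −0.5·ln(0.861110) − 0.25·ln(0.944444) = −0.5·(-0.149533) − 0.25·(-0.057159) = 0.0891.

0.0891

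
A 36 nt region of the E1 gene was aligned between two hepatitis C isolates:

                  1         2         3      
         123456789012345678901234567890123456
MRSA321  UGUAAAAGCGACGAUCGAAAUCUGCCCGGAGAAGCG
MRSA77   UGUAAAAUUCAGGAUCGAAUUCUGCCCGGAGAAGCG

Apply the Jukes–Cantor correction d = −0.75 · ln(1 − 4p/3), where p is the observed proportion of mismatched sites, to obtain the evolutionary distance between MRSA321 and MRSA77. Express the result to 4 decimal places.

Mismatches occur at site 8 (G/U), site 9 (C/U), site 10 (G/C), site 12 (C/G), site 20 (A/U).
p = 5/36 = 0.138889.
d = −0.75 · ln(1 − (4/3)·0.138889) = −0.75 · ln(0.814815) = −0.75 · (-0.204794) = 0.1536.

0.1536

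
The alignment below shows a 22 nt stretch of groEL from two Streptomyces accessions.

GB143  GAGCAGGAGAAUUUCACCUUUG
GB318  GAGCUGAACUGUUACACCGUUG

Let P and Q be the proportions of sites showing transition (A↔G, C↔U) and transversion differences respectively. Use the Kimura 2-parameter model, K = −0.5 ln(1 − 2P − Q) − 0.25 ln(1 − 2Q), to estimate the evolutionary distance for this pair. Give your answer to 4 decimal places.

0.4146

The sequences differ at positions 5 (A/U, transversion), 7 (G/A, transition), 9 (G/C, transversion), 10 (A/U, transversion), 11 (A/G, transition), 14 (U/A, transversion), 19 (U/G, transversion).
Of the 7 differences, 2 transitions and 5 transversions over 22 sites: P = 2/22 = 0.090909, Q = 5/22 = 0.227273.
d = −0.5·ln(0.590909) − 0.25·ln(0.545454) = −0.5·(-0.526093) − 0.25·(-0.606137) = 0.4146.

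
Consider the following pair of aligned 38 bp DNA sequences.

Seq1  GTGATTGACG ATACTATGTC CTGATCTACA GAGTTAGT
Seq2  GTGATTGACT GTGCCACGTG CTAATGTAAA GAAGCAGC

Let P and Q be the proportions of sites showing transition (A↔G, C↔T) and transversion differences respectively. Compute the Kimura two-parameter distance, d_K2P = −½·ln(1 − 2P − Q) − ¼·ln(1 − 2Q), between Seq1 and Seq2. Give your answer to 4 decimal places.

Mismatches occur at site 10 (G↔T, transversion), site 11 (A↔G, transition), site 13 (A↔G, transition), site 15 (T↔C, transition), site 17 (T↔C, transition), site 20 (C↔G, transversion), site 23 (G↔A, transition), site 26 (C↔G, transversion), site 29 (C↔A, transversion), site 33 (G↔A, transition), site 34 (T↔G, transversion), site 35 (T↔C, transition), site 38 (T↔C, transition).
Of the 13 differences, 8 transitions and 5 transversions over 38 sites: P = 8/38 = 0.210526, Q = 5/38 = 0.131579.
d = −0.5·ln(0.447369) − 0.25·ln(0.736842) = −0.5·(-0.804372) − 0.25·(-0.305382) = 0.4785.

0.4785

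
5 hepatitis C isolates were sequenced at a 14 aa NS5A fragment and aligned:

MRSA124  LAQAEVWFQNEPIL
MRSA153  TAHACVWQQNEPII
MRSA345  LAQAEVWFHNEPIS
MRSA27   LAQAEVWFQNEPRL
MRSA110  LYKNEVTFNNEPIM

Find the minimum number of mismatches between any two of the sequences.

1

Pairwise Hamming distances:
  MRSA124 vs MRSA153: 5
  MRSA124 vs MRSA345: 2
  MRSA124 vs MRSA27: 1
  MRSA124 vs MRSA110: 6
  MRSA153 vs MRSA345: 6
  MRSA153 vs MRSA27: 6
  MRSA153 vs MRSA110: 9
  MRSA345 vs MRSA27: 3
  MRSA345 vs MRSA110: 6
  MRSA27 vs MRSA110: 7
The smallest is 1, between MRSA124 and MRSA27.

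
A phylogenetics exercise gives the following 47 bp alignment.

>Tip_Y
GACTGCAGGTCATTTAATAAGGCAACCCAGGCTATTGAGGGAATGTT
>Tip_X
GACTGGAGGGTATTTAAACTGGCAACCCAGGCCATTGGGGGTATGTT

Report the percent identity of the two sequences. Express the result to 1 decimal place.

80.9%

Mismatches occur at site 6 (C↔G), site 10 (T↔G), site 11 (C↔T), site 18 (T↔A), site 19 (A↔C), site 20 (A↔T), site 33 (T↔C), site 38 (A↔G), site 42 (A↔T).
38 of the 47 sites match, so the percent identity is 38/47 × 100 = 80.9%.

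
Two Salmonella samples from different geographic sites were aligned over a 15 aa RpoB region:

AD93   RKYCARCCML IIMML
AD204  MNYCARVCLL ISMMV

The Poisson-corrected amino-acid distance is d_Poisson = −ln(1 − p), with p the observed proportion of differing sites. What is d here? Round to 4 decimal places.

The sequences differ at positions 1 (R/M), 2 (K/N), 7 (C/V), 9 (M/L), 12 (I/S), 15 (L/V).
p = 6/15 = 0.400000.
d = −ln(1 − 0.400000) = −ln(0.600000) = 0.5108.

0.5108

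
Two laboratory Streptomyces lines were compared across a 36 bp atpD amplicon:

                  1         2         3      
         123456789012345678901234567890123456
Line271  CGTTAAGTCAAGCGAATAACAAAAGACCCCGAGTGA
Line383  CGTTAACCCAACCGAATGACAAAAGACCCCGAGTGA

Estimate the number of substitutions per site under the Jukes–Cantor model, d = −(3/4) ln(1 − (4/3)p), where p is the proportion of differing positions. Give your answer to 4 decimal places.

Differing sites — 7:G/C; 8:T/C; 12:G/C; 18:A/G.
p = 4/36 = 0.111111.
d = −0.75 · ln(1 − (4/3)·0.111111) = −0.75 · ln(0.851852) = −0.75 · (-0.160342) = 0.1203.

0.1203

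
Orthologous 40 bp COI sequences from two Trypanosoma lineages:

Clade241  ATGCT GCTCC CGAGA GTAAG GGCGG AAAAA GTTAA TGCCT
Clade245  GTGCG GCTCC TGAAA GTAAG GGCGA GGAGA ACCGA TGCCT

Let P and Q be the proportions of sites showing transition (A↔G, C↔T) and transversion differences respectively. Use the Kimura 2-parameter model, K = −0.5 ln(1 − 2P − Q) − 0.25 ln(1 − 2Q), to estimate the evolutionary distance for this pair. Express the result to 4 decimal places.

Differing sites — 1:A/G (Ti); 5:T/G (Tv); 11:C/T (Ti); 14:G/A (Ti); 25:G/A (Ti); 26:A/G (Ti); 27:A/G (Ti); 29:A/G (Ti); 31:G/A (Ti); 32:T/C (Ti); 33:T/C (Ti); 34:A/G (Ti).
Of the 12 differences, 11 transitions and 1 transversion over 40 sites: P = 11/40 = 0.275000, Q = 1/40 = 0.025000.
d = −0.5·ln(0.425000) − 0.25·ln(0.950000) = −0.5·(-0.855666) − 0.25·(-0.051293) = 0.4407.

0.4407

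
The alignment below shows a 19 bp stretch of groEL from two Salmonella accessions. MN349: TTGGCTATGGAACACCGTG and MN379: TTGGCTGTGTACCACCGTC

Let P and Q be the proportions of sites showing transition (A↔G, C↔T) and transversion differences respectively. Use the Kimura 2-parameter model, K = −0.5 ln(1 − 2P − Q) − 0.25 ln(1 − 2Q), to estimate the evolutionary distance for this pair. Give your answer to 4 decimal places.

The sequences differ at positions 7 (A/G, transition), 10 (G/T, transversion), 12 (A/C, transversion), 19 (G/C, transversion).
Of the 4 differences, 1 transition and 3 transversions over 19 sites: P = 1/19 = 0.052632, Q = 3/19 = 0.157895.
d = −0.5·ln(0.736841) − 0.25·ln(0.684210) = −0.5·(-0.305383) − 0.25·(-0.379490) = 0.2476.

0.2476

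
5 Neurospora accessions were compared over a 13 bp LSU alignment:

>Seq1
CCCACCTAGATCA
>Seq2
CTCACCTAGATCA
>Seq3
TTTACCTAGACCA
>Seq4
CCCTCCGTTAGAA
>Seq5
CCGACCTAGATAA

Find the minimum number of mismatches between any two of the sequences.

1

Pairwise Hamming distances:
  Seq1 vs Seq2: 1
  Seq1 vs Seq3: 4
  Seq1 vs Seq4: 6
  Seq1 vs Seq5: 2
  Seq2 vs Seq3: 3
  Seq2 vs Seq4: 7
  Seq2 vs Seq5: 3
  Seq3 vs Seq4: 9
  Seq3 vs Seq5: 5
  Seq4 vs Seq5: 6
The smallest is 1, between Seq1 and Seq2.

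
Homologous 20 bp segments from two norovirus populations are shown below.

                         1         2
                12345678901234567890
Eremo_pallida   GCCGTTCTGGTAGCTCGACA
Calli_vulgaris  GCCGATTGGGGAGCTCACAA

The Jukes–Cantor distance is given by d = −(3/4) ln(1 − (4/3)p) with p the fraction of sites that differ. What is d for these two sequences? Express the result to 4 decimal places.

The sequences differ at positions 5 (T/A), 7 (C/T), 8 (T/G), 11 (T/G), 17 (G/A), 18 (A/C), 19 (C/A).
p = 7/20 = 0.350000.
d = −0.75 · ln(1 − (4/3)·0.350000) = −0.75 · ln(0.533333) = −0.75 · (-0.628609) = 0.4715.

0.4715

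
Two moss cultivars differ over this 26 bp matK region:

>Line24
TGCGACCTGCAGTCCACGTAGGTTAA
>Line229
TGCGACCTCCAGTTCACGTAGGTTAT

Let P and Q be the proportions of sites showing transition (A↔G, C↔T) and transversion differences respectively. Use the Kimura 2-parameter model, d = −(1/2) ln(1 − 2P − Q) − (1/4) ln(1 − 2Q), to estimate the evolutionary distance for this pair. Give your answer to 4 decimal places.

0.1253

The sequences differ at positions 9 (G/C, transversion), 14 (C/T, transition), 26 (A/T, transversion).
Of the 3 differences, 1 transition and 2 transversions over 26 sites: P = 1/26 = 0.038462, Q = 2/26 = 0.076923.
d = −0.5·ln(0.846153) − 0.25·ln(0.846154) = −0.5·(-0.167055) − 0.25·(-0.167054) = 0.1253.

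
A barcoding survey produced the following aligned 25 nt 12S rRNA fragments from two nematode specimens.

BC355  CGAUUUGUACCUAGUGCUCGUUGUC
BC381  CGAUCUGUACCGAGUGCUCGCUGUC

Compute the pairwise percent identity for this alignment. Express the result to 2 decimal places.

Mismatches occur at site 5 (U↔C), site 12 (U↔G), site 21 (U↔C).
22 of the 25 sites match, so the percent identity is 22/25 × 100 = 88.00%.

88.00%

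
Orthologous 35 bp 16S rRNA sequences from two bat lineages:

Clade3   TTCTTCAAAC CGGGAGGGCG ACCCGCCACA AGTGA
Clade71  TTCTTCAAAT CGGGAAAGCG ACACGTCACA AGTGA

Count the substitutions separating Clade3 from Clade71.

Mismatches occur at site 10 (C/T), site 16 (G/A), site 17 (G/A), site 23 (C/A), site 26 (C/T).
That gives 5 mismatches out of 35 aligned sites, so the Hamming distance is 5.

5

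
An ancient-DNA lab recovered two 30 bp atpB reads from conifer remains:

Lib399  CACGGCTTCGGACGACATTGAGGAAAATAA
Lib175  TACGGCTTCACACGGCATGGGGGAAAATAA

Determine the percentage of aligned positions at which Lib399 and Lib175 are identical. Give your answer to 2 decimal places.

Mismatches occur at site 1 (C/T), site 10 (G/A), site 11 (G/C), site 15 (A/G), site 19 (T/G), site 21 (A/G).
24 of the 30 sites match, so the percent identity is 24/30 × 100 = 80.00%.

80.00%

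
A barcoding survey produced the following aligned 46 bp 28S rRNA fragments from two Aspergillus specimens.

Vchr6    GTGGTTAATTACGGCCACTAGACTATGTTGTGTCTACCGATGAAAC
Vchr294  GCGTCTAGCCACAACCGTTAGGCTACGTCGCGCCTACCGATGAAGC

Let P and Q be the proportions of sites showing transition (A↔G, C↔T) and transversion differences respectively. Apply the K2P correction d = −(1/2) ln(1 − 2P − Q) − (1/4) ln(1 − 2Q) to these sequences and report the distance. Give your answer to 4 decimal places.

Mismatches occur at site 2 (T↔C, transition), site 4 (G↔T, transversion), site 5 (T↔C, transition), site 8 (A↔G, transition), site 9 (T↔C, transition), site 10 (T↔C, transition), site 13 (G↔A, transition), site 14 (G↔A, transition), site 17 (A↔G, transition), site 18 (C↔T, transition), site 22 (A↔G, transition), site 26 (T↔C, transition), site 29 (T↔C, transition), site 31 (T↔C, transition), site 33 (T↔C, transition), site 45 (A↔G, transition).
Of the 16 differences, 15 transitions and 1 transversion over 46 sites: P = 15/46 = 0.326087, Q = 1/46 = 0.021739.
d = −0.5·ln(0.326087) − 0.25·ln(0.956522) = −0.5·(-1.120591) − 0.25·(-0.044451) = 0.5714.

0.5714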